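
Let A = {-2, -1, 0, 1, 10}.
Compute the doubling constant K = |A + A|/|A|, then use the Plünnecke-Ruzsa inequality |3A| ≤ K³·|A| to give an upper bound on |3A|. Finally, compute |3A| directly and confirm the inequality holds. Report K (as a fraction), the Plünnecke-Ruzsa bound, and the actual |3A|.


|A| = 5.
Step 1: Compute A + A by enumerating all 25 pairs.
A + A = {-4, -3, -2, -1, 0, 1, 2, 8, 9, 10, 11, 20}, so |A + A| = 12.
Step 2: Doubling constant K = |A + A|/|A| = 12/5 = 12/5 ≈ 2.4000.
Step 3: Plünnecke-Ruzsa gives |3A| ≤ K³·|A| = (2.4000)³ · 5 ≈ 69.1200.
Step 4: Compute 3A = A + A + A directly by enumerating all triples (a,b,c) ∈ A³; |3A| = 22.
Step 5: Check 22 ≤ 69.1200? Yes ✓.

K = 12/5, Plünnecke-Ruzsa bound K³|A| ≈ 69.1200, |3A| = 22, inequality holds.


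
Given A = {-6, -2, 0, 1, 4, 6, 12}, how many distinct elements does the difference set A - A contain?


A - A = {a - a' : a, a' ∈ A}; |A| = 7.
Bounds: 2|A|-1 ≤ |A - A| ≤ |A|² - |A| + 1, i.e. 13 ≤ |A - A| ≤ 43.
Note: 0 ∈ A - A always (from a - a). The set is symmetric: if d ∈ A - A then -d ∈ A - A.
Enumerate nonzero differences d = a - a' with a > a' (then include -d):
Positive differences: {1, 2, 3, 4, 5, 6, 7, 8, 10, 11, 12, 14, 18}
Full difference set: {0} ∪ (positive diffs) ∪ (negative diffs).
|A - A| = 1 + 2·13 = 27 (matches direct enumeration: 27).

|A - A| = 27


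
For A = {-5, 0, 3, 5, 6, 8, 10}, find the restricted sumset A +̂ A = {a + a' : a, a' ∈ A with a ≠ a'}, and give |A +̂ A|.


Restricted sumset: A +̂ A = {a + a' : a ∈ A, a' ∈ A, a ≠ a'}.
Equivalently, take A + A and drop any sum 2a that is achievable ONLY as a + a for a ∈ A (i.e. sums representable only with equal summands).
Enumerate pairs (a, a') with a < a' (symmetric, so each unordered pair gives one sum; this covers all a ≠ a'):
  -5 + 0 = -5
  -5 + 3 = -2
  -5 + 5 = 0
  -5 + 6 = 1
  -5 + 8 = 3
  -5 + 10 = 5
  0 + 3 = 3
  0 + 5 = 5
  0 + 6 = 6
  0 + 8 = 8
  0 + 10 = 10
  3 + 5 = 8
  3 + 6 = 9
  3 + 8 = 11
  3 + 10 = 13
  5 + 6 = 11
  5 + 8 = 13
  5 + 10 = 15
  6 + 8 = 14
  6 + 10 = 16
  8 + 10 = 18
Collected distinct sums: {-5, -2, 0, 1, 3, 5, 6, 8, 9, 10, 11, 13, 14, 15, 16, 18}
|A +̂ A| = 16
(Reference bound: |A +̂ A| ≥ 2|A| - 3 for |A| ≥ 2, with |A| = 7 giving ≥ 11.)

|A +̂ A| = 16


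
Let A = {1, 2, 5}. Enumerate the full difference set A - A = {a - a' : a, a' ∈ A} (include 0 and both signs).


A - A = {a - a' : a, a' ∈ A}.
Compute a - a' for each ordered pair (a, a'):
a = 1: 1-1=0, 1-2=-1, 1-5=-4
a = 2: 2-1=1, 2-2=0, 2-5=-3
a = 5: 5-1=4, 5-2=3, 5-5=0
Collecting distinct values (and noting 0 appears from a-a):
A - A = {-4, -3, -1, 0, 1, 3, 4}
|A - A| = 7

A - A = {-4, -3, -1, 0, 1, 3, 4}


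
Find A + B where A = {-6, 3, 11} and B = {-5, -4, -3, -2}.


A + B = {a + b : a ∈ A, b ∈ B}.
Enumerate all |A|·|B| = 3·4 = 12 pairs (a, b) and collect distinct sums.
a = -6: -6+-5=-11, -6+-4=-10, -6+-3=-9, -6+-2=-8
a = 3: 3+-5=-2, 3+-4=-1, 3+-3=0, 3+-2=1
a = 11: 11+-5=6, 11+-4=7, 11+-3=8, 11+-2=9
Collecting distinct sums: A + B = {-11, -10, -9, -8, -2, -1, 0, 1, 6, 7, 8, 9}
|A + B| = 12

A + B = {-11, -10, -9, -8, -2, -1, 0, 1, 6, 7, 8, 9}


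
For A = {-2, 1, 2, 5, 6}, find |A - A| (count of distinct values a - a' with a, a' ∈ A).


A - A = {a - a' : a, a' ∈ A}; |A| = 5.
Bounds: 2|A|-1 ≤ |A - A| ≤ |A|² - |A| + 1, i.e. 9 ≤ |A - A| ≤ 21.
Note: 0 ∈ A - A always (from a - a). The set is symmetric: if d ∈ A - A then -d ∈ A - A.
Enumerate nonzero differences d = a - a' with a > a' (then include -d):
Positive differences: {1, 3, 4, 5, 7, 8}
Full difference set: {0} ∪ (positive diffs) ∪ (negative diffs).
|A - A| = 1 + 2·6 = 13 (matches direct enumeration: 13).

|A - A| = 13


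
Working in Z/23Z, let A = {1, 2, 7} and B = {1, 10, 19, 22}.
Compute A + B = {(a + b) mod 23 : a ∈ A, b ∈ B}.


Work in Z/23Z: reduce every sum a + b modulo 23.
Enumerate all 12 pairs:
a = 1: 1+1=2, 1+10=11, 1+19=20, 1+22=0
a = 2: 2+1=3, 2+10=12, 2+19=21, 2+22=1
a = 7: 7+1=8, 7+10=17, 7+19=3, 7+22=6
Distinct residues collected: {0, 1, 2, 3, 6, 8, 11, 12, 17, 20, 21}
|A + B| = 11 (out of 23 total residues).

A + B = {0, 1, 2, 3, 6, 8, 11, 12, 17, 20, 21}


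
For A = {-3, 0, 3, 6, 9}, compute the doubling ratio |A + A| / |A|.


|A| = 5.
Compute A + A by enumerating all 25 pairs.
A + A = {-6, -3, 0, 3, 6, 9, 12, 15, 18}, so |A + A| = 9.
K = |A + A| / |A| = 9/5 (already in lowest terms) ≈ 1.8000.
Reference: AP of size 5 gives K = 9/5 ≈ 1.8000; a fully generic set of size 5 gives K ≈ 3.0000.

|A| = 5, |A + A| = 9, K = 9/5.


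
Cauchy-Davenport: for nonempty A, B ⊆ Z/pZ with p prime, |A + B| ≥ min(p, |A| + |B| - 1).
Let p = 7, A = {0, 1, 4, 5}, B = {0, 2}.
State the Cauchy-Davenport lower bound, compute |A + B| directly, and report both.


Cauchy-Davenport: |A + B| ≥ min(p, |A| + |B| - 1) for A, B nonempty in Z/pZ.
|A| = 4, |B| = 2, p = 7.
CD lower bound = min(7, 4 + 2 - 1) = min(7, 5) = 5.
Compute A + B mod 7 directly:
a = 0: 0+0=0, 0+2=2
a = 1: 1+0=1, 1+2=3
a = 4: 4+0=4, 4+2=6
a = 5: 5+0=5, 5+2=0
A + B = {0, 1, 2, 3, 4, 5, 6}, so |A + B| = 7.
Verify: 7 ≥ 5? Yes ✓.

CD lower bound = 5, actual |A + B| = 7.


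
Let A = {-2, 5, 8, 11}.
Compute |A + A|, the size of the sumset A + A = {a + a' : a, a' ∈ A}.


A + A = {a + a' : a, a' ∈ A}; |A| = 4.
General bounds: 2|A| - 1 ≤ |A + A| ≤ |A|(|A|+1)/2, i.e. 7 ≤ |A + A| ≤ 10.
Lower bound 2|A|-1 is attained iff A is an arithmetic progression.
Enumerate sums a + a' for a ≤ a' (symmetric, so this suffices):
a = -2: -2+-2=-4, -2+5=3, -2+8=6, -2+11=9
a = 5: 5+5=10, 5+8=13, 5+11=16
a = 8: 8+8=16, 8+11=19
a = 11: 11+11=22
Distinct sums: {-4, 3, 6, 9, 10, 13, 16, 19, 22}
|A + A| = 9

|A + A| = 9


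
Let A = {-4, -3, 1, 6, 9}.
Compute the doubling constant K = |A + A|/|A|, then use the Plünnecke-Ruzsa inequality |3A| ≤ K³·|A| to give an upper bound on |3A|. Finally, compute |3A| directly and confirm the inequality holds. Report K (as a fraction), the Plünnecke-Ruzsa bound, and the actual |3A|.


|A| = 5.
Step 1: Compute A + A by enumerating all 25 pairs.
A + A = {-8, -7, -6, -3, -2, 2, 3, 5, 6, 7, 10, 12, 15, 18}, so |A + A| = 14.
Step 2: Doubling constant K = |A + A|/|A| = 14/5 = 14/5 ≈ 2.8000.
Step 3: Plünnecke-Ruzsa gives |3A| ≤ K³·|A| = (2.8000)³ · 5 ≈ 109.7600.
Step 4: Compute 3A = A + A + A directly by enumerating all triples (a,b,c) ∈ A³; |3A| = 29.
Step 5: Check 29 ≤ 109.7600? Yes ✓.

K = 14/5, Plünnecke-Ruzsa bound K³|A| ≈ 109.7600, |3A| = 29, inequality holds.


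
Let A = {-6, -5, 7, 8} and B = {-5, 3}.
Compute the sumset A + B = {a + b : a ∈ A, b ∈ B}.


A + B = {a + b : a ∈ A, b ∈ B}.
Enumerate all |A|·|B| = 4·2 = 8 pairs (a, b) and collect distinct sums.
a = -6: -6+-5=-11, -6+3=-3
a = -5: -5+-5=-10, -5+3=-2
a = 7: 7+-5=2, 7+3=10
a = 8: 8+-5=3, 8+3=11
Collecting distinct sums: A + B = {-11, -10, -3, -2, 2, 3, 10, 11}
|A + B| = 8

A + B = {-11, -10, -3, -2, 2, 3, 10, 11}


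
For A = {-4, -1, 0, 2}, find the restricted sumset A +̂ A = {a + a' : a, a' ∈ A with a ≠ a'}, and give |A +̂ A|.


Restricted sumset: A +̂ A = {a + a' : a ∈ A, a' ∈ A, a ≠ a'}.
Equivalently, take A + A and drop any sum 2a that is achievable ONLY as a + a for a ∈ A (i.e. sums representable only with equal summands).
Enumerate pairs (a, a') with a < a' (symmetric, so each unordered pair gives one sum; this covers all a ≠ a'):
  -4 + -1 = -5
  -4 + 0 = -4
  -4 + 2 = -2
  -1 + 0 = -1
  -1 + 2 = 1
  0 + 2 = 2
Collected distinct sums: {-5, -4, -2, -1, 1, 2}
|A +̂ A| = 6
(Reference bound: |A +̂ A| ≥ 2|A| - 3 for |A| ≥ 2, with |A| = 4 giving ≥ 5.)

|A +̂ A| = 6


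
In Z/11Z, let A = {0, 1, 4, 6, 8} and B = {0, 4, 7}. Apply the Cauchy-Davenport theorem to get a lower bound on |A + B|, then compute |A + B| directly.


Cauchy-Davenport: |A + B| ≥ min(p, |A| + |B| - 1) for A, B nonempty in Z/pZ.
|A| = 5, |B| = 3, p = 11.
CD lower bound = min(11, 5 + 3 - 1) = min(11, 7) = 7.
Compute A + B mod 11 directly:
a = 0: 0+0=0, 0+4=4, 0+7=7
a = 1: 1+0=1, 1+4=5, 1+7=8
a = 4: 4+0=4, 4+4=8, 4+7=0
a = 6: 6+0=6, 6+4=10, 6+7=2
a = 8: 8+0=8, 8+4=1, 8+7=4
A + B = {0, 1, 2, 4, 5, 6, 7, 8, 10}, so |A + B| = 9.
Verify: 9 ≥ 7? Yes ✓.

CD lower bound = 7, actual |A + B| = 9.


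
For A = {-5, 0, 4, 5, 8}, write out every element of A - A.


A - A = {a - a' : a, a' ∈ A}.
Compute a - a' for each ordered pair (a, a'):
a = -5: -5--5=0, -5-0=-5, -5-4=-9, -5-5=-10, -5-8=-13
a = 0: 0--5=5, 0-0=0, 0-4=-4, 0-5=-5, 0-8=-8
a = 4: 4--5=9, 4-0=4, 4-4=0, 4-5=-1, 4-8=-4
a = 5: 5--5=10, 5-0=5, 5-4=1, 5-5=0, 5-8=-3
a = 8: 8--5=13, 8-0=8, 8-4=4, 8-5=3, 8-8=0
Collecting distinct values (and noting 0 appears from a-a):
A - A = {-13, -10, -9, -8, -5, -4, -3, -1, 0, 1, 3, 4, 5, 8, 9, 10, 13}
|A - A| = 17

A - A = {-13, -10, -9, -8, -5, -4, -3, -1, 0, 1, 3, 4, 5, 8, 9, 10, 13}


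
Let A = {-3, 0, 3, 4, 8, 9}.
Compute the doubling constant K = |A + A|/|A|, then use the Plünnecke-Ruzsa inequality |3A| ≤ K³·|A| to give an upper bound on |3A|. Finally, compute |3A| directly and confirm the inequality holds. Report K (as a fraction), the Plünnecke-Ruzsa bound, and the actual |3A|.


|A| = 6.
Step 1: Compute A + A by enumerating all 36 pairs.
A + A = {-6, -3, 0, 1, 3, 4, 5, 6, 7, 8, 9, 11, 12, 13, 16, 17, 18}, so |A + A| = 17.
Step 2: Doubling constant K = |A + A|/|A| = 17/6 = 17/6 ≈ 2.8333.
Step 3: Plünnecke-Ruzsa gives |3A| ≤ K³·|A| = (2.8333)³ · 6 ≈ 136.4722.
Step 4: Compute 3A = A + A + A directly by enumerating all triples (a,b,c) ∈ A³; |3A| = 31.
Step 5: Check 31 ≤ 136.4722? Yes ✓.

K = 17/6, Plünnecke-Ruzsa bound K³|A| ≈ 136.4722, |3A| = 31, inequality holds.


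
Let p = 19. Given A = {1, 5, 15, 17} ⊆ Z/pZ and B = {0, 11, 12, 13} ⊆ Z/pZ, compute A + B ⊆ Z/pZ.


Work in Z/19Z: reduce every sum a + b modulo 19.
Enumerate all 16 pairs:
a = 1: 1+0=1, 1+11=12, 1+12=13, 1+13=14
a = 5: 5+0=5, 5+11=16, 5+12=17, 5+13=18
a = 15: 15+0=15, 15+11=7, 15+12=8, 15+13=9
a = 17: 17+0=17, 17+11=9, 17+12=10, 17+13=11
Distinct residues collected: {1, 5, 7, 8, 9, 10, 11, 12, 13, 14, 15, 16, 17, 18}
|A + B| = 14 (out of 19 total residues).

A + B = {1, 5, 7, 8, 9, 10, 11, 12, 13, 14, 15, 16, 17, 18}


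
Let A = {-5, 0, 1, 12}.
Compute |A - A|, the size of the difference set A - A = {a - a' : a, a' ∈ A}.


A - A = {a - a' : a, a' ∈ A}; |A| = 4.
Bounds: 2|A|-1 ≤ |A - A| ≤ |A|² - |A| + 1, i.e. 7 ≤ |A - A| ≤ 13.
Note: 0 ∈ A - A always (from a - a). The set is symmetric: if d ∈ A - A then -d ∈ A - A.
Enumerate nonzero differences d = a - a' with a > a' (then include -d):
Positive differences: {1, 5, 6, 11, 12, 17}
Full difference set: {0} ∪ (positive diffs) ∪ (negative diffs).
|A - A| = 1 + 2·6 = 13 (matches direct enumeration: 13).

|A - A| = 13


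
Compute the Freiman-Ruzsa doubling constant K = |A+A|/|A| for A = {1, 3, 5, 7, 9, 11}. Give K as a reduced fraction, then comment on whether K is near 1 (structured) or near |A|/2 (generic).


|A| = 6.
Compute A + A by enumerating all 36 pairs.
A + A = {2, 4, 6, 8, 10, 12, 14, 16, 18, 20, 22}, so |A + A| = 11.
K = |A + A| / |A| = 11/6 (already in lowest terms) ≈ 1.8333.
Reference: AP of size 6 gives K = 11/6 ≈ 1.8333; a fully generic set of size 6 gives K ≈ 3.5000.

|A| = 6, |A + A| = 11, K = 11/6.


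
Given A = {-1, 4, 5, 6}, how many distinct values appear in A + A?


A + A = {a + a' : a, a' ∈ A}; |A| = 4.
General bounds: 2|A| - 1 ≤ |A + A| ≤ |A|(|A|+1)/2, i.e. 7 ≤ |A + A| ≤ 10.
Lower bound 2|A|-1 is attained iff A is an arithmetic progression.
Enumerate sums a + a' for a ≤ a' (symmetric, so this suffices):
a = -1: -1+-1=-2, -1+4=3, -1+5=4, -1+6=5
a = 4: 4+4=8, 4+5=9, 4+6=10
a = 5: 5+5=10, 5+6=11
a = 6: 6+6=12
Distinct sums: {-2, 3, 4, 5, 8, 9, 10, 11, 12}
|A + A| = 9

|A + A| = 9


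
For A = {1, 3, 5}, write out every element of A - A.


A - A = {a - a' : a, a' ∈ A}.
Compute a - a' for each ordered pair (a, a'):
a = 1: 1-1=0, 1-3=-2, 1-5=-4
a = 3: 3-1=2, 3-3=0, 3-5=-2
a = 5: 5-1=4, 5-3=2, 5-5=0
Collecting distinct values (and noting 0 appears from a-a):
A - A = {-4, -2, 0, 2, 4}
|A - A| = 5

A - A = {-4, -2, 0, 2, 4}


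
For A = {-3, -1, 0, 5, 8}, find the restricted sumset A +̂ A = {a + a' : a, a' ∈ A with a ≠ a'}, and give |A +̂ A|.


Restricted sumset: A +̂ A = {a + a' : a ∈ A, a' ∈ A, a ≠ a'}.
Equivalently, take A + A and drop any sum 2a that is achievable ONLY as a + a for a ∈ A (i.e. sums representable only with equal summands).
Enumerate pairs (a, a') with a < a' (symmetric, so each unordered pair gives one sum; this covers all a ≠ a'):
  -3 + -1 = -4
  -3 + 0 = -3
  -3 + 5 = 2
  -3 + 8 = 5
  -1 + 0 = -1
  -1 + 5 = 4
  -1 + 8 = 7
  0 + 5 = 5
  0 + 8 = 8
  5 + 8 = 13
Collected distinct sums: {-4, -3, -1, 2, 4, 5, 7, 8, 13}
|A +̂ A| = 9
(Reference bound: |A +̂ A| ≥ 2|A| - 3 for |A| ≥ 2, with |A| = 5 giving ≥ 7.)

|A +̂ A| = 9


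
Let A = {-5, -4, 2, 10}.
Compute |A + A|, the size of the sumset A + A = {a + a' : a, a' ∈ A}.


A + A = {a + a' : a, a' ∈ A}; |A| = 4.
General bounds: 2|A| - 1 ≤ |A + A| ≤ |A|(|A|+1)/2, i.e. 7 ≤ |A + A| ≤ 10.
Lower bound 2|A|-1 is attained iff A is an arithmetic progression.
Enumerate sums a + a' for a ≤ a' (symmetric, so this suffices):
a = -5: -5+-5=-10, -5+-4=-9, -5+2=-3, -5+10=5
a = -4: -4+-4=-8, -4+2=-2, -4+10=6
a = 2: 2+2=4, 2+10=12
a = 10: 10+10=20
Distinct sums: {-10, -9, -8, -3, -2, 4, 5, 6, 12, 20}
|A + A| = 10

|A + A| = 10


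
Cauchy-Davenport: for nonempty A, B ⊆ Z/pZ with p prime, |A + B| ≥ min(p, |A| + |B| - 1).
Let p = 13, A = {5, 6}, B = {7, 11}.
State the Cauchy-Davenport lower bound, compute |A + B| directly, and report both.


Cauchy-Davenport: |A + B| ≥ min(p, |A| + |B| - 1) for A, B nonempty in Z/pZ.
|A| = 2, |B| = 2, p = 13.
CD lower bound = min(13, 2 + 2 - 1) = min(13, 3) = 3.
Compute A + B mod 13 directly:
a = 5: 5+7=12, 5+11=3
a = 6: 6+7=0, 6+11=4
A + B = {0, 3, 4, 12}, so |A + B| = 4.
Verify: 4 ≥ 3? Yes ✓.

CD lower bound = 3, actual |A + B| = 4.


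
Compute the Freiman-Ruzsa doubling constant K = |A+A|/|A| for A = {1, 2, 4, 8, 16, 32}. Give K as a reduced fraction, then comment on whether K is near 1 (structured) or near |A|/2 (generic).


|A| = 6.
Compute A + A by enumerating all 36 pairs.
A + A = {2, 3, 4, 5, 6, 8, 9, 10, 12, 16, 17, 18, 20, 24, 32, 33, 34, 36, 40, 48, 64}, so |A + A| = 21.
K = |A + A| / |A| = 21/6 = 7/2 ≈ 3.5000.
Reference: AP of size 6 gives K = 11/6 ≈ 1.8333; a fully generic set of size 6 gives K ≈ 3.5000.

|A| = 6, |A + A| = 21, K = 21/6 = 7/2.


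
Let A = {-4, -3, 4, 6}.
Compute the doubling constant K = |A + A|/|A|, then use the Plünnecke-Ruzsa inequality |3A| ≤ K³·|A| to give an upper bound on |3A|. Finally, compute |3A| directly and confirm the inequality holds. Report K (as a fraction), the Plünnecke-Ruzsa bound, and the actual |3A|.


|A| = 4.
Step 1: Compute A + A by enumerating all 16 pairs.
A + A = {-8, -7, -6, 0, 1, 2, 3, 8, 10, 12}, so |A + A| = 10.
Step 2: Doubling constant K = |A + A|/|A| = 10/4 = 10/4 ≈ 2.5000.
Step 3: Plünnecke-Ruzsa gives |3A| ≤ K³·|A| = (2.5000)³ · 4 ≈ 62.5000.
Step 4: Compute 3A = A + A + A directly by enumerating all triples (a,b,c) ∈ A³; |3A| = 19.
Step 5: Check 19 ≤ 62.5000? Yes ✓.

K = 10/4, Plünnecke-Ruzsa bound K³|A| ≈ 62.5000, |3A| = 19, inequality holds.


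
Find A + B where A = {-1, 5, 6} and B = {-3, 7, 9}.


A + B = {a + b : a ∈ A, b ∈ B}.
Enumerate all |A|·|B| = 3·3 = 9 pairs (a, b) and collect distinct sums.
a = -1: -1+-3=-4, -1+7=6, -1+9=8
a = 5: 5+-3=2, 5+7=12, 5+9=14
a = 6: 6+-3=3, 6+7=13, 6+9=15
Collecting distinct sums: A + B = {-4, 2, 3, 6, 8, 12, 13, 14, 15}
|A + B| = 9

A + B = {-4, 2, 3, 6, 8, 12, 13, 14, 15}


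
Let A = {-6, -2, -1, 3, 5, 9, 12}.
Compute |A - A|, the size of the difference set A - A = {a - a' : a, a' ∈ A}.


A - A = {a - a' : a, a' ∈ A}; |A| = 7.
Bounds: 2|A|-1 ≤ |A - A| ≤ |A|² - |A| + 1, i.e. 13 ≤ |A - A| ≤ 43.
Note: 0 ∈ A - A always (from a - a). The set is symmetric: if d ∈ A - A then -d ∈ A - A.
Enumerate nonzero differences d = a - a' with a > a' (then include -d):
Positive differences: {1, 2, 3, 4, 5, 6, 7, 9, 10, 11, 13, 14, 15, 18}
Full difference set: {0} ∪ (positive diffs) ∪ (negative diffs).
|A - A| = 1 + 2·14 = 29 (matches direct enumeration: 29).

|A - A| = 29


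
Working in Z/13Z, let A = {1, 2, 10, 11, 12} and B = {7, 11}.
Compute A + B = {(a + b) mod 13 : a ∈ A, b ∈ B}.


Work in Z/13Z: reduce every sum a + b modulo 13.
Enumerate all 10 pairs:
a = 1: 1+7=8, 1+11=12
a = 2: 2+7=9, 2+11=0
a = 10: 10+7=4, 10+11=8
a = 11: 11+7=5, 11+11=9
a = 12: 12+7=6, 12+11=10
Distinct residues collected: {0, 4, 5, 6, 8, 9, 10, 12}
|A + B| = 8 (out of 13 total residues).

A + B = {0, 4, 5, 6, 8, 9, 10, 12}


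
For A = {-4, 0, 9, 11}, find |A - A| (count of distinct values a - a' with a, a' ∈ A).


A - A = {a - a' : a, a' ∈ A}; |A| = 4.
Bounds: 2|A|-1 ≤ |A - A| ≤ |A|² - |A| + 1, i.e. 7 ≤ |A - A| ≤ 13.
Note: 0 ∈ A - A always (from a - a). The set is symmetric: if d ∈ A - A then -d ∈ A - A.
Enumerate nonzero differences d = a - a' with a > a' (then include -d):
Positive differences: {2, 4, 9, 11, 13, 15}
Full difference set: {0} ∪ (positive diffs) ∪ (negative diffs).
|A - A| = 1 + 2·6 = 13 (matches direct enumeration: 13).

|A - A| = 13


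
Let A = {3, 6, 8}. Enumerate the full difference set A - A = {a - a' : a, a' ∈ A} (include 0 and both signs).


A - A = {a - a' : a, a' ∈ A}.
Compute a - a' for each ordered pair (a, a'):
a = 3: 3-3=0, 3-6=-3, 3-8=-5
a = 6: 6-3=3, 6-6=0, 6-8=-2
a = 8: 8-3=5, 8-6=2, 8-8=0
Collecting distinct values (and noting 0 appears from a-a):
A - A = {-5, -3, -2, 0, 2, 3, 5}
|A - A| = 7

A - A = {-5, -3, -2, 0, 2, 3, 5}


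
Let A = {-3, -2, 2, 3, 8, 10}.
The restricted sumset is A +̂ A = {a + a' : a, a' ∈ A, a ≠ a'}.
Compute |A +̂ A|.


Restricted sumset: A +̂ A = {a + a' : a ∈ A, a' ∈ A, a ≠ a'}.
Equivalently, take A + A and drop any sum 2a that is achievable ONLY as a + a for a ∈ A (i.e. sums representable only with equal summands).
Enumerate pairs (a, a') with a < a' (symmetric, so each unordered pair gives one sum; this covers all a ≠ a'):
  -3 + -2 = -5
  -3 + 2 = -1
  -3 + 3 = 0
  -3 + 8 = 5
  -3 + 10 = 7
  -2 + 2 = 0
  -2 + 3 = 1
  -2 + 8 = 6
  -2 + 10 = 8
  2 + 3 = 5
  2 + 8 = 10
  2 + 10 = 12
  3 + 8 = 11
  3 + 10 = 13
  8 + 10 = 18
Collected distinct sums: {-5, -1, 0, 1, 5, 6, 7, 8, 10, 11, 12, 13, 18}
|A +̂ A| = 13
(Reference bound: |A +̂ A| ≥ 2|A| - 3 for |A| ≥ 2, with |A| = 6 giving ≥ 9.)

|A +̂ A| = 13


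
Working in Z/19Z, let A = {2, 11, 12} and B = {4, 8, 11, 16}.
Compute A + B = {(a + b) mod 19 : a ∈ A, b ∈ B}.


Work in Z/19Z: reduce every sum a + b modulo 19.
Enumerate all 12 pairs:
a = 2: 2+4=6, 2+8=10, 2+11=13, 2+16=18
a = 11: 11+4=15, 11+8=0, 11+11=3, 11+16=8
a = 12: 12+4=16, 12+8=1, 12+11=4, 12+16=9
Distinct residues collected: {0, 1, 3, 4, 6, 8, 9, 10, 13, 15, 16, 18}
|A + B| = 12 (out of 19 total residues).

A + B = {0, 1, 3, 4, 6, 8, 9, 10, 13, 15, 16, 18}


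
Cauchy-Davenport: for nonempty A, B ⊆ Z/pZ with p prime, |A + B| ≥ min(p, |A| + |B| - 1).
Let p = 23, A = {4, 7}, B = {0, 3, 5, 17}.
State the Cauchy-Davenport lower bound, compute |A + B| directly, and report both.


Cauchy-Davenport: |A + B| ≥ min(p, |A| + |B| - 1) for A, B nonempty in Z/pZ.
|A| = 2, |B| = 4, p = 23.
CD lower bound = min(23, 2 + 4 - 1) = min(23, 5) = 5.
Compute A + B mod 23 directly:
a = 4: 4+0=4, 4+3=7, 4+5=9, 4+17=21
a = 7: 7+0=7, 7+3=10, 7+5=12, 7+17=1
A + B = {1, 4, 7, 9, 10, 12, 21}, so |A + B| = 7.
Verify: 7 ≥ 5? Yes ✓.

CD lower bound = 5, actual |A + B| = 7.


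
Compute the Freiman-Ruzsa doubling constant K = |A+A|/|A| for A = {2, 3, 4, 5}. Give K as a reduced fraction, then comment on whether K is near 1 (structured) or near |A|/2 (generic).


|A| = 4.
Compute A + A by enumerating all 16 pairs.
A + A = {4, 5, 6, 7, 8, 9, 10}, so |A + A| = 7.
K = |A + A| / |A| = 7/4 (already in lowest terms) ≈ 1.7500.
Reference: AP of size 4 gives K = 7/4 ≈ 1.7500; a fully generic set of size 4 gives K ≈ 2.5000.

|A| = 4, |A + A| = 7, K = 7/4.


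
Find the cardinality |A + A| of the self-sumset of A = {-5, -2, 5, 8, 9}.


A + A = {a + a' : a, a' ∈ A}; |A| = 5.
General bounds: 2|A| - 1 ≤ |A + A| ≤ |A|(|A|+1)/2, i.e. 9 ≤ |A + A| ≤ 15.
Lower bound 2|A|-1 is attained iff A is an arithmetic progression.
Enumerate sums a + a' for a ≤ a' (symmetric, so this suffices):
a = -5: -5+-5=-10, -5+-2=-7, -5+5=0, -5+8=3, -5+9=4
a = -2: -2+-2=-4, -2+5=3, -2+8=6, -2+9=7
a = 5: 5+5=10, 5+8=13, 5+9=14
a = 8: 8+8=16, 8+9=17
a = 9: 9+9=18
Distinct sums: {-10, -7, -4, 0, 3, 4, 6, 7, 10, 13, 14, 16, 17, 18}
|A + A| = 14

|A + A| = 14


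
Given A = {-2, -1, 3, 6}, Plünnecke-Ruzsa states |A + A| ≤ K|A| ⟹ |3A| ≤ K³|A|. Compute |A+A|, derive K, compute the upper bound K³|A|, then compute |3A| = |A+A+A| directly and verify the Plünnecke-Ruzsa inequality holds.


|A| = 4.
Step 1: Compute A + A by enumerating all 16 pairs.
A + A = {-4, -3, -2, 1, 2, 4, 5, 6, 9, 12}, so |A + A| = 10.
Step 2: Doubling constant K = |A + A|/|A| = 10/4 = 10/4 ≈ 2.5000.
Step 3: Plünnecke-Ruzsa gives |3A| ≤ K³·|A| = (2.5000)³ · 4 ≈ 62.5000.
Step 4: Compute 3A = A + A + A directly by enumerating all triples (a,b,c) ∈ A³; |3A| = 19.
Step 5: Check 19 ≤ 62.5000? Yes ✓.

K = 10/4, Plünnecke-Ruzsa bound K³|A| ≈ 62.5000, |3A| = 19, inequality holds.


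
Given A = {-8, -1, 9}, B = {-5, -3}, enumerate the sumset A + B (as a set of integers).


A + B = {a + b : a ∈ A, b ∈ B}.
Enumerate all |A|·|B| = 3·2 = 6 pairs (a, b) and collect distinct sums.
a = -8: -8+-5=-13, -8+-3=-11
a = -1: -1+-5=-6, -1+-3=-4
a = 9: 9+-5=4, 9+-3=6
Collecting distinct sums: A + B = {-13, -11, -6, -4, 4, 6}
|A + B| = 6

A + B = {-13, -11, -6, -4, 4, 6}


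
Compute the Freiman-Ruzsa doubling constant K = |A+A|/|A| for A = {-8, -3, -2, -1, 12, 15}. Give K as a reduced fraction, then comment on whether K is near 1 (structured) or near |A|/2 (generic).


|A| = 6.
Compute A + A by enumerating all 36 pairs.
A + A = {-16, -11, -10, -9, -6, -5, -4, -3, -2, 4, 7, 9, 10, 11, 12, 13, 14, 24, 27, 30}, so |A + A| = 20.
K = |A + A| / |A| = 20/6 = 10/3 ≈ 3.3333.
Reference: AP of size 6 gives K = 11/6 ≈ 1.8333; a fully generic set of size 6 gives K ≈ 3.5000.

|A| = 6, |A + A| = 20, K = 20/6 = 10/3.


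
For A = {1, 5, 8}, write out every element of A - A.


A - A = {a - a' : a, a' ∈ A}.
Compute a - a' for each ordered pair (a, a'):
a = 1: 1-1=0, 1-5=-4, 1-8=-7
a = 5: 5-1=4, 5-5=0, 5-8=-3
a = 8: 8-1=7, 8-5=3, 8-8=0
Collecting distinct values (and noting 0 appears from a-a):
A - A = {-7, -4, -3, 0, 3, 4, 7}
|A - A| = 7

A - A = {-7, -4, -3, 0, 3, 4, 7}


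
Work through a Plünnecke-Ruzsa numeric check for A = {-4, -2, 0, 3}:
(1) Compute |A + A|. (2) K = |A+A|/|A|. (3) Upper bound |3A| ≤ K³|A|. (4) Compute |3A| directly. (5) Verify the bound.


|A| = 4.
Step 1: Compute A + A by enumerating all 16 pairs.
A + A = {-8, -6, -4, -2, -1, 0, 1, 3, 6}, so |A + A| = 9.
Step 2: Doubling constant K = |A + A|/|A| = 9/4 = 9/4 ≈ 2.2500.
Step 3: Plünnecke-Ruzsa gives |3A| ≤ K³·|A| = (2.2500)³ · 4 ≈ 45.5625.
Step 4: Compute 3A = A + A + A directly by enumerating all triples (a,b,c) ∈ A³; |3A| = 16.
Step 5: Check 16 ≤ 45.5625? Yes ✓.

K = 9/4, Plünnecke-Ruzsa bound K³|A| ≈ 45.5625, |3A| = 16, inequality holds.


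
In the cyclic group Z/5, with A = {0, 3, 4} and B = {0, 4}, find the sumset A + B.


Work in Z/5Z: reduce every sum a + b modulo 5.
Enumerate all 6 pairs:
a = 0: 0+0=0, 0+4=4
a = 3: 3+0=3, 3+4=2
a = 4: 4+0=4, 4+4=3
Distinct residues collected: {0, 2, 3, 4}
|A + B| = 4 (out of 5 total residues).

A + B = {0, 2, 3, 4}


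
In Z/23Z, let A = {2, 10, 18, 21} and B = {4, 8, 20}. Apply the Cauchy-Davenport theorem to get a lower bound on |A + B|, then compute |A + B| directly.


Cauchy-Davenport: |A + B| ≥ min(p, |A| + |B| - 1) for A, B nonempty in Z/pZ.
|A| = 4, |B| = 3, p = 23.
CD lower bound = min(23, 4 + 3 - 1) = min(23, 6) = 6.
Compute A + B mod 23 directly:
a = 2: 2+4=6, 2+8=10, 2+20=22
a = 10: 10+4=14, 10+8=18, 10+20=7
a = 18: 18+4=22, 18+8=3, 18+20=15
a = 21: 21+4=2, 21+8=6, 21+20=18
A + B = {2, 3, 6, 7, 10, 14, 15, 18, 22}, so |A + B| = 9.
Verify: 9 ≥ 6? Yes ✓.

CD lower bound = 6, actual |A + B| = 9.


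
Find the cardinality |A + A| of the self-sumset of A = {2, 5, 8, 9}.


A + A = {a + a' : a, a' ∈ A}; |A| = 4.
General bounds: 2|A| - 1 ≤ |A + A| ≤ |A|(|A|+1)/2, i.e. 7 ≤ |A + A| ≤ 10.
Lower bound 2|A|-1 is attained iff A is an arithmetic progression.
Enumerate sums a + a' for a ≤ a' (symmetric, so this suffices):
a = 2: 2+2=4, 2+5=7, 2+8=10, 2+9=11
a = 5: 5+5=10, 5+8=13, 5+9=14
a = 8: 8+8=16, 8+9=17
a = 9: 9+9=18
Distinct sums: {4, 7, 10, 11, 13, 14, 16, 17, 18}
|A + A| = 9

|A + A| = 9


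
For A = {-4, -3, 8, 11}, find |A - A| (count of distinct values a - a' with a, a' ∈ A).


A - A = {a - a' : a, a' ∈ A}; |A| = 4.
Bounds: 2|A|-1 ≤ |A - A| ≤ |A|² - |A| + 1, i.e. 7 ≤ |A - A| ≤ 13.
Note: 0 ∈ A - A always (from a - a). The set is symmetric: if d ∈ A - A then -d ∈ A - A.
Enumerate nonzero differences d = a - a' with a > a' (then include -d):
Positive differences: {1, 3, 11, 12, 14, 15}
Full difference set: {0} ∪ (positive diffs) ∪ (negative diffs).
|A - A| = 1 + 2·6 = 13 (matches direct enumeration: 13).

|A - A| = 13


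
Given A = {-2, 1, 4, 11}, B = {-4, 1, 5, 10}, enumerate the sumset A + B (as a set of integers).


A + B = {a + b : a ∈ A, b ∈ B}.
Enumerate all |A|·|B| = 4·4 = 16 pairs (a, b) and collect distinct sums.
a = -2: -2+-4=-6, -2+1=-1, -2+5=3, -2+10=8
a = 1: 1+-4=-3, 1+1=2, 1+5=6, 1+10=11
a = 4: 4+-4=0, 4+1=5, 4+5=9, 4+10=14
a = 11: 11+-4=7, 11+1=12, 11+5=16, 11+10=21
Collecting distinct sums: A + B = {-6, -3, -1, 0, 2, 3, 5, 6, 7, 8, 9, 11, 12, 14, 16, 21}
|A + B| = 16

A + B = {-6, -3, -1, 0, 2, 3, 5, 6, 7, 8, 9, 11, 12, 14, 16, 21}


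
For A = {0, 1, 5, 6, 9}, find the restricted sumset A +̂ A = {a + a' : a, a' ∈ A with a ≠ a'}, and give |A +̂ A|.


Restricted sumset: A +̂ A = {a + a' : a ∈ A, a' ∈ A, a ≠ a'}.
Equivalently, take A + A and drop any sum 2a that is achievable ONLY as a + a for a ∈ A (i.e. sums representable only with equal summands).
Enumerate pairs (a, a') with a < a' (symmetric, so each unordered pair gives one sum; this covers all a ≠ a'):
  0 + 1 = 1
  0 + 5 = 5
  0 + 6 = 6
  0 + 9 = 9
  1 + 5 = 6
  1 + 6 = 7
  1 + 9 = 10
  5 + 6 = 11
  5 + 9 = 14
  6 + 9 = 15
Collected distinct sums: {1, 5, 6, 7, 9, 10, 11, 14, 15}
|A +̂ A| = 9
(Reference bound: |A +̂ A| ≥ 2|A| - 3 for |A| ≥ 2, with |A| = 5 giving ≥ 7.)

|A +̂ A| = 9


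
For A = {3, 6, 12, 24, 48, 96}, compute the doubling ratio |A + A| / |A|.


|A| = 6.
Compute A + A by enumerating all 36 pairs.
A + A = {6, 9, 12, 15, 18, 24, 27, 30, 36, 48, 51, 54, 60, 72, 96, 99, 102, 108, 120, 144, 192}, so |A + A| = 21.
K = |A + A| / |A| = 21/6 = 7/2 ≈ 3.5000.
Reference: AP of size 6 gives K = 11/6 ≈ 1.8333; a fully generic set of size 6 gives K ≈ 3.5000.

|A| = 6, |A + A| = 21, K = 21/6 = 7/2.


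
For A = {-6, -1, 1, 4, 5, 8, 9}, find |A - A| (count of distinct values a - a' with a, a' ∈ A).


A - A = {a - a' : a, a' ∈ A}; |A| = 7.
Bounds: 2|A|-1 ≤ |A - A| ≤ |A|² - |A| + 1, i.e. 13 ≤ |A - A| ≤ 43.
Note: 0 ∈ A - A always (from a - a). The set is symmetric: if d ∈ A - A then -d ∈ A - A.
Enumerate nonzero differences d = a - a' with a > a' (then include -d):
Positive differences: {1, 2, 3, 4, 5, 6, 7, 8, 9, 10, 11, 14, 15}
Full difference set: {0} ∪ (positive diffs) ∪ (negative diffs).
|A - A| = 1 + 2·13 = 27 (matches direct enumeration: 27).

|A - A| = 27


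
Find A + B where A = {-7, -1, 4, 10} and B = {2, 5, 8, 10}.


A + B = {a + b : a ∈ A, b ∈ B}.
Enumerate all |A|·|B| = 4·4 = 16 pairs (a, b) and collect distinct sums.
a = -7: -7+2=-5, -7+5=-2, -7+8=1, -7+10=3
a = -1: -1+2=1, -1+5=4, -1+8=7, -1+10=9
a = 4: 4+2=6, 4+5=9, 4+8=12, 4+10=14
a = 10: 10+2=12, 10+5=15, 10+8=18, 10+10=20
Collecting distinct sums: A + B = {-5, -2, 1, 3, 4, 6, 7, 9, 12, 14, 15, 18, 20}
|A + B| = 13

A + B = {-5, -2, 1, 3, 4, 6, 7, 9, 12, 14, 15, 18, 20}


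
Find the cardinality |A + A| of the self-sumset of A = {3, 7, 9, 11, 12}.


A + A = {a + a' : a, a' ∈ A}; |A| = 5.
General bounds: 2|A| - 1 ≤ |A + A| ≤ |A|(|A|+1)/2, i.e. 9 ≤ |A + A| ≤ 15.
Lower bound 2|A|-1 is attained iff A is an arithmetic progression.
Enumerate sums a + a' for a ≤ a' (symmetric, so this suffices):
a = 3: 3+3=6, 3+7=10, 3+9=12, 3+11=14, 3+12=15
a = 7: 7+7=14, 7+9=16, 7+11=18, 7+12=19
a = 9: 9+9=18, 9+11=20, 9+12=21
a = 11: 11+11=22, 11+12=23
a = 12: 12+12=24
Distinct sums: {6, 10, 12, 14, 15, 16, 18, 19, 20, 21, 22, 23, 24}
|A + A| = 13

|A + A| = 13


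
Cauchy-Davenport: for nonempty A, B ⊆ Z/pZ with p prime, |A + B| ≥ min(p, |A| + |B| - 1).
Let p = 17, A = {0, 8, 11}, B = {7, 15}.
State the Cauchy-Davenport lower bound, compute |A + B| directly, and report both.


Cauchy-Davenport: |A + B| ≥ min(p, |A| + |B| - 1) for A, B nonempty in Z/pZ.
|A| = 3, |B| = 2, p = 17.
CD lower bound = min(17, 3 + 2 - 1) = min(17, 4) = 4.
Compute A + B mod 17 directly:
a = 0: 0+7=7, 0+15=15
a = 8: 8+7=15, 8+15=6
a = 11: 11+7=1, 11+15=9
A + B = {1, 6, 7, 9, 15}, so |A + B| = 5.
Verify: 5 ≥ 4? Yes ✓.

CD lower bound = 4, actual |A + B| = 5.


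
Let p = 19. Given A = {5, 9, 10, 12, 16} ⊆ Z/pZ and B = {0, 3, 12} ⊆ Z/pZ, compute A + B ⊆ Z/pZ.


Work in Z/19Z: reduce every sum a + b modulo 19.
Enumerate all 15 pairs:
a = 5: 5+0=5, 5+3=8, 5+12=17
a = 9: 9+0=9, 9+3=12, 9+12=2
a = 10: 10+0=10, 10+3=13, 10+12=3
a = 12: 12+0=12, 12+3=15, 12+12=5
a = 16: 16+0=16, 16+3=0, 16+12=9
Distinct residues collected: {0, 2, 3, 5, 8, 9, 10, 12, 13, 15, 16, 17}
|A + B| = 12 (out of 19 total residues).

A + B = {0, 2, 3, 5, 8, 9, 10, 12, 13, 15, 16, 17}


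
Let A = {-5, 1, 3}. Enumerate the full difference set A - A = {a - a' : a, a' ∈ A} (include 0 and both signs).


A - A = {a - a' : a, a' ∈ A}.
Compute a - a' for each ordered pair (a, a'):
a = -5: -5--5=0, -5-1=-6, -5-3=-8
a = 1: 1--5=6, 1-1=0, 1-3=-2
a = 3: 3--5=8, 3-1=2, 3-3=0
Collecting distinct values (and noting 0 appears from a-a):
A - A = {-8, -6, -2, 0, 2, 6, 8}
|A - A| = 7

A - A = {-8, -6, -2, 0, 2, 6, 8}


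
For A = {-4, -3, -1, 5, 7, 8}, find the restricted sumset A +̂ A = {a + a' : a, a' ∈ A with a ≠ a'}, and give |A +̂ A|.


Restricted sumset: A +̂ A = {a + a' : a ∈ A, a' ∈ A, a ≠ a'}.
Equivalently, take A + A and drop any sum 2a that is achievable ONLY as a + a for a ∈ A (i.e. sums representable only with equal summands).
Enumerate pairs (a, a') with a < a' (symmetric, so each unordered pair gives one sum; this covers all a ≠ a'):
  -4 + -3 = -7
  -4 + -1 = -5
  -4 + 5 = 1
  -4 + 7 = 3
  -4 + 8 = 4
  -3 + -1 = -4
  -3 + 5 = 2
  -3 + 7 = 4
  -3 + 8 = 5
  -1 + 5 = 4
  -1 + 7 = 6
  -1 + 8 = 7
  5 + 7 = 12
  5 + 8 = 13
  7 + 8 = 15
Collected distinct sums: {-7, -5, -4, 1, 2, 3, 4, 5, 6, 7, 12, 13, 15}
|A +̂ A| = 13
(Reference bound: |A +̂ A| ≥ 2|A| - 3 for |A| ≥ 2, with |A| = 6 giving ≥ 9.)

|A +̂ A| = 13


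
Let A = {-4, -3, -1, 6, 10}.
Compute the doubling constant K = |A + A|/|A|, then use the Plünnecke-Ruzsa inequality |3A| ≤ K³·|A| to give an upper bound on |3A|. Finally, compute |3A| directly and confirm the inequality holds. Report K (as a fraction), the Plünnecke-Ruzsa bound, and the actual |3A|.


|A| = 5.
Step 1: Compute A + A by enumerating all 25 pairs.
A + A = {-8, -7, -6, -5, -4, -2, 2, 3, 5, 6, 7, 9, 12, 16, 20}, so |A + A| = 15.
Step 2: Doubling constant K = |A + A|/|A| = 15/5 = 15/5 ≈ 3.0000.
Step 3: Plünnecke-Ruzsa gives |3A| ≤ K³·|A| = (3.0000)³ · 5 ≈ 135.0000.
Step 4: Compute 3A = A + A + A directly by enumerating all triples (a,b,c) ∈ A³; |3A| = 31.
Step 5: Check 31 ≤ 135.0000? Yes ✓.

K = 15/5, Plünnecke-Ruzsa bound K³|A| ≈ 135.0000, |3A| = 31, inequality holds.


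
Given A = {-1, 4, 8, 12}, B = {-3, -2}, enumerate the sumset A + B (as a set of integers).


A + B = {a + b : a ∈ A, b ∈ B}.
Enumerate all |A|·|B| = 4·2 = 8 pairs (a, b) and collect distinct sums.
a = -1: -1+-3=-4, -1+-2=-3
a = 4: 4+-3=1, 4+-2=2
a = 8: 8+-3=5, 8+-2=6
a = 12: 12+-3=9, 12+-2=10
Collecting distinct sums: A + B = {-4, -3, 1, 2, 5, 6, 9, 10}
|A + B| = 8

A + B = {-4, -3, 1, 2, 5, 6, 9, 10}


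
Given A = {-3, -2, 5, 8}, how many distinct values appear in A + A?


A + A = {a + a' : a, a' ∈ A}; |A| = 4.
General bounds: 2|A| - 1 ≤ |A + A| ≤ |A|(|A|+1)/2, i.e. 7 ≤ |A + A| ≤ 10.
Lower bound 2|A|-1 is attained iff A is an arithmetic progression.
Enumerate sums a + a' for a ≤ a' (symmetric, so this suffices):
a = -3: -3+-3=-6, -3+-2=-5, -3+5=2, -3+8=5
a = -2: -2+-2=-4, -2+5=3, -2+8=6
a = 5: 5+5=10, 5+8=13
a = 8: 8+8=16
Distinct sums: {-6, -5, -4, 2, 3, 5, 6, 10, 13, 16}
|A + A| = 10

|A + A| = 10


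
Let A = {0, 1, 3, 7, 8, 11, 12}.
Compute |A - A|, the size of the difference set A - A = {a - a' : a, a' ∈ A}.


A - A = {a - a' : a, a' ∈ A}; |A| = 7.
Bounds: 2|A|-1 ≤ |A - A| ≤ |A|² - |A| + 1, i.e. 13 ≤ |A - A| ≤ 43.
Note: 0 ∈ A - A always (from a - a). The set is symmetric: if d ∈ A - A then -d ∈ A - A.
Enumerate nonzero differences d = a - a' with a > a' (then include -d):
Positive differences: {1, 2, 3, 4, 5, 6, 7, 8, 9, 10, 11, 12}
Full difference set: {0} ∪ (positive diffs) ∪ (negative diffs).
|A - A| = 1 + 2·12 = 25 (matches direct enumeration: 25).

|A - A| = 25


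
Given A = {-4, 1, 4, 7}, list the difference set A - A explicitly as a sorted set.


A - A = {a - a' : a, a' ∈ A}.
Compute a - a' for each ordered pair (a, a'):
a = -4: -4--4=0, -4-1=-5, -4-4=-8, -4-7=-11
a = 1: 1--4=5, 1-1=0, 1-4=-3, 1-7=-6
a = 4: 4--4=8, 4-1=3, 4-4=0, 4-7=-3
a = 7: 7--4=11, 7-1=6, 7-4=3, 7-7=0
Collecting distinct values (and noting 0 appears from a-a):
A - A = {-11, -8, -6, -5, -3, 0, 3, 5, 6, 8, 11}
|A - A| = 11

A - A = {-11, -8, -6, -5, -3, 0, 3, 5, 6, 8, 11}


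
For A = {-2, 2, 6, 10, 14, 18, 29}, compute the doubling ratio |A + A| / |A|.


|A| = 7.
Compute A + A by enumerating all 49 pairs.
A + A = {-4, 0, 4, 8, 12, 16, 20, 24, 27, 28, 31, 32, 35, 36, 39, 43, 47, 58}, so |A + A| = 18.
K = |A + A| / |A| = 18/7 (already in lowest terms) ≈ 2.5714.
Reference: AP of size 7 gives K = 13/7 ≈ 1.8571; a fully generic set of size 7 gives K ≈ 4.0000.

|A| = 7, |A + A| = 18, K = 18/7.


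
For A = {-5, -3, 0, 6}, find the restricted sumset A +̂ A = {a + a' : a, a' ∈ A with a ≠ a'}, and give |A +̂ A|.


Restricted sumset: A +̂ A = {a + a' : a ∈ A, a' ∈ A, a ≠ a'}.
Equivalently, take A + A and drop any sum 2a that is achievable ONLY as a + a for a ∈ A (i.e. sums representable only with equal summands).
Enumerate pairs (a, a') with a < a' (symmetric, so each unordered pair gives one sum; this covers all a ≠ a'):
  -5 + -3 = -8
  -5 + 0 = -5
  -5 + 6 = 1
  -3 + 0 = -3
  -3 + 6 = 3
  0 + 6 = 6
Collected distinct sums: {-8, -5, -3, 1, 3, 6}
|A +̂ A| = 6
(Reference bound: |A +̂ A| ≥ 2|A| - 3 for |A| ≥ 2, with |A| = 4 giving ≥ 5.)

|A +̂ A| = 6


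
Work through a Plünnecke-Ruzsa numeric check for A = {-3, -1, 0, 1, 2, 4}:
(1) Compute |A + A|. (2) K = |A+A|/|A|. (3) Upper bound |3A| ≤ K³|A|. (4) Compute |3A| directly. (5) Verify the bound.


|A| = 6.
Step 1: Compute A + A by enumerating all 36 pairs.
A + A = {-6, -4, -3, -2, -1, 0, 1, 2, 3, 4, 5, 6, 8}, so |A + A| = 13.
Step 2: Doubling constant K = |A + A|/|A| = 13/6 = 13/6 ≈ 2.1667.
Step 3: Plünnecke-Ruzsa gives |3A| ≤ K³·|A| = (2.1667)³ · 6 ≈ 61.0278.
Step 4: Compute 3A = A + A + A directly by enumerating all triples (a,b,c) ∈ A³; |3A| = 20.
Step 5: Check 20 ≤ 61.0278? Yes ✓.

K = 13/6, Plünnecke-Ruzsa bound K³|A| ≈ 61.0278, |3A| = 20, inequality holds.


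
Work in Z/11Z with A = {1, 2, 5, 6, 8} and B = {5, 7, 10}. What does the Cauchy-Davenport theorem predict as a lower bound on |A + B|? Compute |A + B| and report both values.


Cauchy-Davenport: |A + B| ≥ min(p, |A| + |B| - 1) for A, B nonempty in Z/pZ.
|A| = 5, |B| = 3, p = 11.
CD lower bound = min(11, 5 + 3 - 1) = min(11, 7) = 7.
Compute A + B mod 11 directly:
a = 1: 1+5=6, 1+7=8, 1+10=0
a = 2: 2+5=7, 2+7=9, 2+10=1
a = 5: 5+5=10, 5+7=1, 5+10=4
a = 6: 6+5=0, 6+7=2, 6+10=5
a = 8: 8+5=2, 8+7=4, 8+10=7
A + B = {0, 1, 2, 4, 5, 6, 7, 8, 9, 10}, so |A + B| = 10.
Verify: 10 ≥ 7? Yes ✓.

CD lower bound = 7, actual |A + B| = 10.


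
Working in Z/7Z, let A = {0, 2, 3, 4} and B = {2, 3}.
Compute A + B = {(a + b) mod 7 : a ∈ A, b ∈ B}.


Work in Z/7Z: reduce every sum a + b modulo 7.
Enumerate all 8 pairs:
a = 0: 0+2=2, 0+3=3
a = 2: 2+2=4, 2+3=5
a = 3: 3+2=5, 3+3=6
a = 4: 4+2=6, 4+3=0
Distinct residues collected: {0, 2, 3, 4, 5, 6}
|A + B| = 6 (out of 7 total residues).

A + B = {0, 2, 3, 4, 5, 6}


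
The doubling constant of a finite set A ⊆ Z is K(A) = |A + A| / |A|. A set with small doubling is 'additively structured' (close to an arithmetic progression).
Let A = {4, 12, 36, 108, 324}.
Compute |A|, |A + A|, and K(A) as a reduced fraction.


|A| = 5.
Compute A + A by enumerating all 25 pairs.
A + A = {8, 16, 24, 40, 48, 72, 112, 120, 144, 216, 328, 336, 360, 432, 648}, so |A + A| = 15.
K = |A + A| / |A| = 15/5 = 3/1 ≈ 3.0000.
Reference: AP of size 5 gives K = 9/5 ≈ 1.8000; a fully generic set of size 5 gives K ≈ 3.0000.

|A| = 5, |A + A| = 15, K = 15/5 = 3/1.


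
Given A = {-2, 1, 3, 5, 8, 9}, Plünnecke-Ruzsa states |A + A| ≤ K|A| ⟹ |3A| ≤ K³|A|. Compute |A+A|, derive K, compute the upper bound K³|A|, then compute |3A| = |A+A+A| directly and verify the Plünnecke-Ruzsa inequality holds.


|A| = 6.
Step 1: Compute A + A by enumerating all 36 pairs.
A + A = {-4, -1, 1, 2, 3, 4, 6, 7, 8, 9, 10, 11, 12, 13, 14, 16, 17, 18}, so |A + A| = 18.
Step 2: Doubling constant K = |A + A|/|A| = 18/6 = 18/6 ≈ 3.0000.
Step 3: Plünnecke-Ruzsa gives |3A| ≤ K³·|A| = (3.0000)³ · 6 ≈ 162.0000.
Step 4: Compute 3A = A + A + A directly by enumerating all triples (a,b,c) ∈ A³; |3A| = 31.
Step 5: Check 31 ≤ 162.0000? Yes ✓.

K = 18/6, Plünnecke-Ruzsa bound K³|A| ≈ 162.0000, |3A| = 31, inequality holds.


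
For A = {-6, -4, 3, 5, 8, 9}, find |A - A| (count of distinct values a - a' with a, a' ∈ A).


A - A = {a - a' : a, a' ∈ A}; |A| = 6.
Bounds: 2|A|-1 ≤ |A - A| ≤ |A|² - |A| + 1, i.e. 11 ≤ |A - A| ≤ 31.
Note: 0 ∈ A - A always (from a - a). The set is symmetric: if d ∈ A - A then -d ∈ A - A.
Enumerate nonzero differences d = a - a' with a > a' (then include -d):
Positive differences: {1, 2, 3, 4, 5, 6, 7, 9, 11, 12, 13, 14, 15}
Full difference set: {0} ∪ (positive diffs) ∪ (negative diffs).
|A - A| = 1 + 2·13 = 27 (matches direct enumeration: 27).

|A - A| = 27


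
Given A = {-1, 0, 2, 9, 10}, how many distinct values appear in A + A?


A + A = {a + a' : a, a' ∈ A}; |A| = 5.
General bounds: 2|A| - 1 ≤ |A + A| ≤ |A|(|A|+1)/2, i.e. 9 ≤ |A + A| ≤ 15.
Lower bound 2|A|-1 is attained iff A is an arithmetic progression.
Enumerate sums a + a' for a ≤ a' (symmetric, so this suffices):
a = -1: -1+-1=-2, -1+0=-1, -1+2=1, -1+9=8, -1+10=9
a = 0: 0+0=0, 0+2=2, 0+9=9, 0+10=10
a = 2: 2+2=4, 2+9=11, 2+10=12
a = 9: 9+9=18, 9+10=19
a = 10: 10+10=20
Distinct sums: {-2, -1, 0, 1, 2, 4, 8, 9, 10, 11, 12, 18, 19, 20}
|A + A| = 14

|A + A| = 14


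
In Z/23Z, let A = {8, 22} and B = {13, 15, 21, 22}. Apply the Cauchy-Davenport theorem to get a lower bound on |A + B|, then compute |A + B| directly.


Cauchy-Davenport: |A + B| ≥ min(p, |A| + |B| - 1) for A, B nonempty in Z/pZ.
|A| = 2, |B| = 4, p = 23.
CD lower bound = min(23, 2 + 4 - 1) = min(23, 5) = 5.
Compute A + B mod 23 directly:
a = 8: 8+13=21, 8+15=0, 8+21=6, 8+22=7
a = 22: 22+13=12, 22+15=14, 22+21=20, 22+22=21
A + B = {0, 6, 7, 12, 14, 20, 21}, so |A + B| = 7.
Verify: 7 ≥ 5? Yes ✓.

CD lower bound = 5, actual |A + B| = 7.
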